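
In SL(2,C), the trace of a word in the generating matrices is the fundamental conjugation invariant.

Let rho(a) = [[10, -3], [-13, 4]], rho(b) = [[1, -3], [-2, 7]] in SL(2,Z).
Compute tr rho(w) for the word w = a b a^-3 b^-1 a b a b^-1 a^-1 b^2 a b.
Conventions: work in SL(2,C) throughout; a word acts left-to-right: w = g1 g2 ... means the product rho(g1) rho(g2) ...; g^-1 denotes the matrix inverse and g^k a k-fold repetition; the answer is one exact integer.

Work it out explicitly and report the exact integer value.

49701030999410

rho(a) = [[10, -3], [-13, 4]]
... * rho(b) = [[1, -3], [-2, 7]]  ->  [[16, -51], [-21, 67]]
... * rho(a^-1) = [[4, 3], [13, 10]]  ->  [[-599, -462], [787, 607]]
... * rho(a^-1) = [[4, 3], [13, 10]]  ->  [[-8402, -6417], [11039, 8431]]
... * rho(a^-1) = [[4, 3], [13, 10]]  ->  [[-117029, -89376], [153759, 117427]]
... * rho(b^-1) = [[7, 3], [2, 1]]  ->  [[-997955, -440463], [1311167, 578704]]
... * rho(a) = [[10, -3], [-13, 4]]  ->  [[-4253531, 1232013], [5588518, -1618685]]
... * rho(b) = [[1, -3], [-2, 7]]  ->  [[-6717557, 21384684], [8825888, -28096349]]
... * rho(a) = [[10, -3], [-13, 4]]  ->  [[-345176462, 105691407], [453511417, -138863060]]
... * rho(b^-1) = [[7, 3], [2, 1]]  ->  [[-2204852420, -929837979], [2896853799, 1221671191]]
... * rho(a^-1) = [[4, 3], [13, 10]]  ->  [[-20907303407, -15912937050], [27469140679, 20907273307]]
... * rho(b) = [[1, -3], [-2, 7]]  ->  [[10918570693, -48668649129], [-14345405935, 63943491112]]
... * rho(b) = [[1, -3], [-2, 7]]  ->  [[108255868951, -373436255982], [-142232388159, 490640655589]]
... * rho(a) = [[10, -3], [-13, 4]]  ->  [[5937230017276, -1818512630781], [-7800652404247, 2389259786833]]
... * rho(b) = [[1, -3], [-2, 7]]  ->  [[9574255278838, -30541278467295], [-12579171977913, 40126775720572]]
tr = 9574255278838 + 40126775720572 = 49701030999410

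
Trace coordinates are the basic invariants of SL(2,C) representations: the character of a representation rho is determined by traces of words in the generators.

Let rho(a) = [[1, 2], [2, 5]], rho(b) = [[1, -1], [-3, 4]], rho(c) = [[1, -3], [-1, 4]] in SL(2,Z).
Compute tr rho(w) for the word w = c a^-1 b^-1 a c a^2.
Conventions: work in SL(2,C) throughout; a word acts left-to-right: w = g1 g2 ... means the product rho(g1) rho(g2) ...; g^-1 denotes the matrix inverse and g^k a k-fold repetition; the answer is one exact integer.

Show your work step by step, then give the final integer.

-4599

rho(c) = [[1, -3], [-1, 4]]
... * rho(a^-1) = [[5, -2], [-2, 1]]  ->  [[11, -5], [-13, 6]]
... * rho(b^-1) = [[4, 1], [3, 1]]  ->  [[29, 6], [-34, -7]]
... * rho(a) = [[1, 2], [2, 5]]  ->  [[41, 88], [-48, -103]]
... * rho(c) = [[1, -3], [-1, 4]]  ->  [[-47, 229], [55, -268]]
... * rho(a) = [[1, 2], [2, 5]]  ->  [[411, 1051], [-481, -1230]]
... * rho(a) = [[1, 2], [2, 5]]  ->  [[2513, 6077], [-2941, -7112]]
tr = 2513 + -7112 = -4599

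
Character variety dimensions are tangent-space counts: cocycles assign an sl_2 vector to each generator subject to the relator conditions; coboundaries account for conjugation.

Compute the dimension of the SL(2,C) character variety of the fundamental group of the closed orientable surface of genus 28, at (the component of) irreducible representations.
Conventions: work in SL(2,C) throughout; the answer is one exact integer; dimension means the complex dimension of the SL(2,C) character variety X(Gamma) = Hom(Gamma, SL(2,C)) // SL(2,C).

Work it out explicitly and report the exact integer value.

162

Gamma = pi_1(Sigma_28) = < a_1, b_1, ..., a_28, b_28 | prod [a_i, b_i] > has 2g = 56 generators and 1 relator.
A cocycle assigns one sl_2 vector per generator subject to the relator condition d_2(z) = 0: dim of the unconstrained space is 3*2g = 168.
At an irreducible rho, H^2 = coker(d_2) vanishes (Poincare duality: H^2 is dual to H^0 = invariants = 0), so d_2 is surjective onto sl_2 and dim Z^1 = 168 - 3 = 165.
Coboundaries contribute dim B^1 = 3 (injective at irreducible rho).
dim H^1 = 165 - 3 = 162 = dim X.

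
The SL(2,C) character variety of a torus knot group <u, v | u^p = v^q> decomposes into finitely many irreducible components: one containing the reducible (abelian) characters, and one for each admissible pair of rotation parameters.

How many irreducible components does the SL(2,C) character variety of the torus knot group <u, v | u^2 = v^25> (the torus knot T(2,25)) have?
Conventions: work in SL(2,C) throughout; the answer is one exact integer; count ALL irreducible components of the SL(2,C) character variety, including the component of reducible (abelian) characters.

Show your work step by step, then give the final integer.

13

Gamma = < u, v | u^2 = v^25 > (torus knot T(2,25)); the central element u^2 = v^25 acts as +I or -I in any irreducible SL(2,C) representation.
On an irreducible component, tr(u) is locked at 2*cos(pi*alpha/2) for some alpha in 1..1, and tr(v) at 2*cos(pi*beta/25) for some beta in 1..24.
u^2 = (-1)^alpha I and v^25 = (-1)^beta I must agree, so alpha and beta have equal parity.
Enumerate parity-matched pairs: 1*12 odd-odd plus 0*12 even-even gives 12.
components with irreducible characters: 12; plus the single component of reducible (abelian) characters: total 13.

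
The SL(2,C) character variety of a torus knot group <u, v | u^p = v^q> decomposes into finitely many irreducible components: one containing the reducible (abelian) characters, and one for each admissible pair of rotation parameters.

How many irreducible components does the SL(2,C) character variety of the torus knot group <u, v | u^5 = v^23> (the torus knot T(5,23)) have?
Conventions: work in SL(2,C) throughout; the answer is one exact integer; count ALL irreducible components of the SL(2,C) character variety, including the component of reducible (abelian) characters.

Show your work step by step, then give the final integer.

45

Gamma = < u, v | u^5 = v^23 > (torus knot T(5,23)); the central element u^5 = v^23 acts as +I or -I in any irreducible SL(2,C) representation.
On an irreducible component, tr(u) is locked at 2*cos(pi*alpha/5) for some alpha in 1..4, and tr(v) at 2*cos(pi*beta/23) for some beta in 1..22.
The two central values (-1)^alpha I and (-1)^beta I must be the same matrix, so alpha and beta share a parity.
count pairs: odd alpha (2 choices) x odd beta (11), plus even alpha (2) x even beta (11): 2*11 + 2*11 = 44.
That is 44 components of irreducible characters, and with the reducible (abelian) component the total is 45.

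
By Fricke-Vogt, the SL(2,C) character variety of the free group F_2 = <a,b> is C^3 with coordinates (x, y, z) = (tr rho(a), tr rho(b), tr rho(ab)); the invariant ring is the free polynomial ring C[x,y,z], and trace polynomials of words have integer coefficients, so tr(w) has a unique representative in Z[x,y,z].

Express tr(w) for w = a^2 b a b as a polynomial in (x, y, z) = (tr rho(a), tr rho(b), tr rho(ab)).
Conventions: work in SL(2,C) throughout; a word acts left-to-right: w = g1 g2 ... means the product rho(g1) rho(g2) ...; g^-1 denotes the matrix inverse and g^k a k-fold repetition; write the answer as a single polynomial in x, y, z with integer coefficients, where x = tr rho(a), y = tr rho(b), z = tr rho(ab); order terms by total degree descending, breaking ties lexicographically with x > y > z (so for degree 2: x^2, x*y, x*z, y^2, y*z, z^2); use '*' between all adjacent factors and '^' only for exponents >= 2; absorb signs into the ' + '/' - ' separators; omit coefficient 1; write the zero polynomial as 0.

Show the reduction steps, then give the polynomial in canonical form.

trace(b a b a) = trace(a b) * trace(a b) - trace(1)   [split at a repeated a] = z^2 - 2
trace(b a b) = trace(b) * trace(a b) - trace(a)   [square of b] = y*z - x
and trace(a^2 b a b) = trace(a) * trace(b a b a) - trace(b a b)   [square of a] = x*z^2 - y*z - x

x*z^2 - y*z - x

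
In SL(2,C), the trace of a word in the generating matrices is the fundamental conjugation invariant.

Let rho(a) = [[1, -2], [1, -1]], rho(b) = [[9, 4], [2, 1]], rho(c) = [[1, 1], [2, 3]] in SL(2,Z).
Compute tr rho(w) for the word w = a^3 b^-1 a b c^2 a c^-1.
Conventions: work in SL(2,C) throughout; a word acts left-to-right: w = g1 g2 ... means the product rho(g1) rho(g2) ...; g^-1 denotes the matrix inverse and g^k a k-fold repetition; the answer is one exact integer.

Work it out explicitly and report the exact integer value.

rho(a) = [[1, -2], [1, -1]]
... * rho(a) = [[1, -2], [1, -1]]  ->  [[-1, 0], [0, -1]]
... * rho(a) = [[1, -2], [1, -1]]  ->  [[-1, 2], [-1, 1]]
... * rho(b^-1) = [[1, -4], [-2, 9]]  ->  [[-5, 22], [-3, 13]]
... * rho(a) = [[1, -2], [1, -1]]  ->  [[17, -12], [10, -7]]
... * rho(b) = [[9, 4], [2, 1]]  ->  [[129, 56], [76, 33]]
... * rho(c) = [[1, 1], [2, 3]]  ->  [[241, 297], [142, 175]]
... * rho(c) = [[1, 1], [2, 3]]  ->  [[835, 1132], [492, 667]]
... * rho(a) = [[1, -2], [1, -1]]  ->  [[1967, -2802], [1159, -1651]]
... * rho(c^-1) = [[3, -1], [-2, 1]]  ->  [[11505, -4769], [6779, -2810]]
tr = 11505 + -2810 = 8695

8695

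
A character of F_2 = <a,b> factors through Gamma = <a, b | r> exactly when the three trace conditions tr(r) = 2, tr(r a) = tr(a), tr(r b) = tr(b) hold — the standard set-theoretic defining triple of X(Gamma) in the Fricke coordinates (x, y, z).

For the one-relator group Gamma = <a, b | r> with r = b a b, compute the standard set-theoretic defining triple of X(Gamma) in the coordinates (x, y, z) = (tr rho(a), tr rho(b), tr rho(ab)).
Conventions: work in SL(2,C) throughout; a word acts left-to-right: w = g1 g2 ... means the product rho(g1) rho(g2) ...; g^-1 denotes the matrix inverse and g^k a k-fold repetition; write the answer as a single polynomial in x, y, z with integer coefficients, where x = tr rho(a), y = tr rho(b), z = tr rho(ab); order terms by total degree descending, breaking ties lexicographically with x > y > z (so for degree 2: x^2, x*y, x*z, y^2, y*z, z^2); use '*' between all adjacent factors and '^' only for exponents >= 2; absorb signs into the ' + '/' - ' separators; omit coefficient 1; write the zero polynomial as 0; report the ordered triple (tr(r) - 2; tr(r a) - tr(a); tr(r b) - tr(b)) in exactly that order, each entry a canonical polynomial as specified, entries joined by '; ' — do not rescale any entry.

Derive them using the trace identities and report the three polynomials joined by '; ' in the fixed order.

y*z - x - 2; z^2 - x - 2; y^2*z - x*y - y - z

use: tr(b a b) = tr(b) * tr(a b) - tr(a)  (reduce the b square) = y*z - x
use: tr(b a b a) = tr(b a) * tr(b a) - tr(1)  (split on b) = z^2 - 2
use: tr(b a b^2) = tr(b) * tr(a b^2) - tr(a b)  (reduce the b square) = y^2*z - x*y - z
assemble the triple (tr(r) - 2; tr(r a) - x; tr(r b) - y)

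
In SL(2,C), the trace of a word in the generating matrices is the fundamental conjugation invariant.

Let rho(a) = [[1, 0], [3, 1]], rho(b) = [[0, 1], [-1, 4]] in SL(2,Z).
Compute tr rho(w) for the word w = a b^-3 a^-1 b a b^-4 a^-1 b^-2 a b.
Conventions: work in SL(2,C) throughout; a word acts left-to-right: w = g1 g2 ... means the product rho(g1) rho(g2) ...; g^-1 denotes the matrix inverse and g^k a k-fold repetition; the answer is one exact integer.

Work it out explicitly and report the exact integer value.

rho(a) = [[1, 0], [3, 1]]
... * rho(b^-1) = [[4, -1], [1, 0]]  ->  [[4, -1], [13, -3]]
... * rho(b^-1) = [[4, -1], [1, 0]]  ->  [[15, -4], [49, -13]]
... * rho(b^-1) = [[4, -1], [1, 0]]  ->  [[56, -15], [183, -49]]
... * rho(a^-1) = [[1, 0], [-3, 1]]  ->  [[101, -15], [330, -49]]
... * rho(b) = [[0, 1], [-1, 4]]  ->  [[15, 41], [49, 134]]
... * rho(a) = [[1, 0], [3, 1]]  ->  [[138, 41], [451, 134]]
... * rho(b^-1) = [[4, -1], [1, 0]]  ->  [[593, -138], [1938, -451]]
... * rho(b^-1) = [[4, -1], [1, 0]]  ->  [[2234, -593], [7301, -1938]]
... * rho(b^-1) = [[4, -1], [1, 0]]  ->  [[8343, -2234], [27266, -7301]]
... * rho(b^-1) = [[4, -1], [1, 0]]  ->  [[31138, -8343], [101763, -27266]]
... * rho(a^-1) = [[1, 0], [-3, 1]]  ->  [[56167, -8343], [183561, -27266]]
... * rho(b^-1) = [[4, -1], [1, 0]]  ->  [[216325, -56167], [706978, -183561]]
... * rho(b^-1) = [[4, -1], [1, 0]]  ->  [[809133, -216325], [2644351, -706978]]
... * rho(a) = [[1, 0], [3, 1]]  ->  [[160158, -216325], [523417, -706978]]
... * rho(b) = [[0, 1], [-1, 4]]  ->  [[216325, -705142], [706978, -2304495]]
tr = 216325 + -2304495 = -2088170

-2088170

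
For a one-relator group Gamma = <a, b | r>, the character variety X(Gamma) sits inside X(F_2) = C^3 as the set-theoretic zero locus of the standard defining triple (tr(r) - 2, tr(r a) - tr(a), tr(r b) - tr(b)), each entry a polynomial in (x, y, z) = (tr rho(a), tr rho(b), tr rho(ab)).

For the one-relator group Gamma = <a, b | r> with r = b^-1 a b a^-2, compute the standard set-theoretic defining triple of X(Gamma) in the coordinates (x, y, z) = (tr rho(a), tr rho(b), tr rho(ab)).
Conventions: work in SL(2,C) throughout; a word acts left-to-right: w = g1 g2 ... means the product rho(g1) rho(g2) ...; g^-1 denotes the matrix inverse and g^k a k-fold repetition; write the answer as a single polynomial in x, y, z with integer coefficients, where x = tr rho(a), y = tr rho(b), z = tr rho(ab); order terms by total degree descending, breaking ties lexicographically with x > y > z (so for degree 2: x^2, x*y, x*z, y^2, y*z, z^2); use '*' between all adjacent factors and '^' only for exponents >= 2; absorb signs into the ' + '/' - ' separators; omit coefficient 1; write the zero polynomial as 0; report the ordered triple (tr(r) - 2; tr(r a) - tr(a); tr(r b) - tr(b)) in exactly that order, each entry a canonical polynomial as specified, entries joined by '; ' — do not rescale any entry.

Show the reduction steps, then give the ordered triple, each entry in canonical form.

tr(a b a) = tr(a) tr(b a) - tr(b)  (reduce the a square) = x*z - y
tr(a b a b) = tr(a b) tr(a b) - tr(1)  (split on a) = z^2 - 2
apply: tr(b^-1 a b a) = tr(a b a) tr(b) - tr(a b a b)  (eliminate b^-1) = x*y*z - y^2 - z^2 + 2
tr(b^-1 a b a^-1) = tr(b^-1 a b) tr(a) - tr(b^-1 a b a)  (eliminate a^-1) = -x*y*z + x^2 + y^2 + z^2 - 2
tr(b^-1 a b a^-2) = tr(b^-1 a b a^-1) tr(a) - tr(b^-1 a b)  (eliminate a^-1) = -x^2*y*z + x^3 + x*y^2 + x*z^2 - 3*x
apply: tr(b a^-1) = tr(b) tr(a) - tr(b a) = x*y - z
assemble the triple (tr(r) - 2; tr(r a) - x; tr(r b) - y)

-x^2*y*z + x^3 + x*y^2 + x*z^2 - 3*x - 2; -x*y*z + x^2 + y^2 + z^2 - x - 2; x*y - y - z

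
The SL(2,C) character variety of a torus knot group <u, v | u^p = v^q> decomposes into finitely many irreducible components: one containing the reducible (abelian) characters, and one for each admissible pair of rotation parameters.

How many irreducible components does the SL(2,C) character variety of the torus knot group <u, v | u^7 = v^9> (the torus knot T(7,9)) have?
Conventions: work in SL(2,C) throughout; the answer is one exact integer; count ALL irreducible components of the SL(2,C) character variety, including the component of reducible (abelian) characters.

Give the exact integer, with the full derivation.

In the torus knot group T(7,9), u^7 = v^9 is central, so an irreducible representation sends it to +I or -I (Schur).
This locks tr(u) to 2*cos(pi*alpha/7), alpha in 1..6, and tr(v) to 2*cos(pi*beta/9), beta in 1..8, on each component of irreducible characters.
The two central values (-1)^alpha I and (-1)^beta I must be the same matrix, so alpha and beta share a parity.
count pairs: odd alpha (3 choices) x odd beta (4), plus even alpha (3) x even beta (4): 3*4 + 3*4 = 24.
Total: 24 irreducible-character components + 1 reducible (abelian) component = 25.

25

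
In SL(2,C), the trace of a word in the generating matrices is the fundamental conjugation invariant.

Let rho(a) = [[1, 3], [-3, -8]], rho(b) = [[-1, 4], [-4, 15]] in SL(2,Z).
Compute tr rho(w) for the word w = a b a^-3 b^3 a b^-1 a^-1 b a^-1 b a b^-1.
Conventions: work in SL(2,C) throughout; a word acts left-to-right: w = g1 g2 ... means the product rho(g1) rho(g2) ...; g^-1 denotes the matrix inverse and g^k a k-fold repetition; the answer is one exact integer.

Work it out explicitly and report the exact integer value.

-1074049516852993

rho(a) = [[1, 3], [-3, -8]]
... * rho(b) = [[-1, 4], [-4, 15]]  ->  [[-13, 49], [35, -132]]
... * rho(a^-1) = [[-8, -3], [3, 1]]  ->  [[251, 88], [-676, -237]]
... * rho(a^-1) = [[-8, -3], [3, 1]]  ->  [[-1744, -665], [4697, 1791]]
... * rho(a^-1) = [[-8, -3], [3, 1]]  ->  [[11957, 4567], [-32203, -12300]]
... * rho(b) = [[-1, 4], [-4, 15]]  ->  [[-30225, 116333], [81403, -313312]]
... * rho(b) = [[-1, 4], [-4, 15]]  ->  [[-435107, 1624095], [1171845, -4374068]]
... * rho(b) = [[-1, 4], [-4, 15]]  ->  [[-6061273, 22620997], [16324427, -60923640]]
... * rho(a) = [[1, 3], [-3, -8]]  ->  [[-73924264, -199151795], [199095347, 536362401]]
... * rho(b^-1) = [[15, -4], [4, -1]]  ->  [[-1905471140, 494848851], [5131879809, -1332743789]]
... * rho(a^-1) = [[-8, -3], [3, 1]]  ->  [[16728315673, 6211262271], [-45053269839, -16728383216]]
... * rho(b) = [[-1, 4], [-4, 15]]  ->  [[-41573364757, 160082196757], [111966802703, -431138827596]]
... * rho(a^-1) = [[-8, -3], [3, 1]]  ->  [[812833508327, 284802291028], [-2189150904412, -767039235705]]
... * rho(b) = [[-1, 4], [-4, 15]]  ->  [[-1952042672439, 7523368398728], [5257307847232, -20262192153223]]
... * rho(a) = [[1, 3], [-3, -8]]  ->  [[-24522147868623, -66043075207141], [66043884306901, 177869460767480]]
... * rho(b^-1) = [[15, -4], [4, -1]]  ->  [[-632004518857909, 164131666681633], [1702136107673435, -442044997995084]]
tr = -632004518857909 + -442044997995084 = -1074049516852993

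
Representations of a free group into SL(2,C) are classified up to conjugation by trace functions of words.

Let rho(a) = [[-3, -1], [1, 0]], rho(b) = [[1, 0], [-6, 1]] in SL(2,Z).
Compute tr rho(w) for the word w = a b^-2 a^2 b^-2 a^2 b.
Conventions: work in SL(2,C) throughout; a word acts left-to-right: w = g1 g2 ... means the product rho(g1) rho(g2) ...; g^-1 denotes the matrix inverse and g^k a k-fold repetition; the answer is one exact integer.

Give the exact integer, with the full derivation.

rho(a) = [[-3, -1], [1, 0]]
... * rho(b^-1) = [[1, 0], [6, 1]]  ->  [[-9, -1], [1, 0]]
... * rho(b^-1) = [[1, 0], [6, 1]]  ->  [[-15, -1], [1, 0]]
... * rho(a) = [[-3, -1], [1, 0]]  ->  [[44, 15], [-3, -1]]
... * rho(a) = [[-3, -1], [1, 0]]  ->  [[-117, -44], [8, 3]]
... * rho(b^-1) = [[1, 0], [6, 1]]  ->  [[-381, -44], [26, 3]]
... * rho(b^-1) = [[1, 0], [6, 1]]  ->  [[-645, -44], [44, 3]]
... * rho(a) = [[-3, -1], [1, 0]]  ->  [[1891, 645], [-129, -44]]
... * rho(a) = [[-3, -1], [1, 0]]  ->  [[-5028, -1891], [343, 129]]
... * rho(b) = [[1, 0], [-6, 1]]  ->  [[6318, -1891], [-431, 129]]
tr = 6318 + 129 = 6447

6447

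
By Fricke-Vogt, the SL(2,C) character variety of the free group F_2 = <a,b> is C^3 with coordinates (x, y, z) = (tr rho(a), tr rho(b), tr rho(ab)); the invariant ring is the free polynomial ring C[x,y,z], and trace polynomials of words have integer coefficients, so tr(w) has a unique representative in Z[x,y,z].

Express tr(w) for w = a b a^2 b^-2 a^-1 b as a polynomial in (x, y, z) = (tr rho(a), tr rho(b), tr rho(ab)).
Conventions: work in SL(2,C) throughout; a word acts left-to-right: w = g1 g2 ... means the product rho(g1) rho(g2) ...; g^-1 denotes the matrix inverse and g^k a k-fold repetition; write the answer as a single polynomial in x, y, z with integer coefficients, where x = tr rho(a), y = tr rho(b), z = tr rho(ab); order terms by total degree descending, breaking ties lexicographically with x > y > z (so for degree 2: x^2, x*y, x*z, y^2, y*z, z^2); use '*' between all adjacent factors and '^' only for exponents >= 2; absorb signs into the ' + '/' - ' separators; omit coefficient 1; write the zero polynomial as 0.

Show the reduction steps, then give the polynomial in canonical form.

-x^2*y^2*z^2 + x^3*y*z + x*y^3*z + x*y*z^3 - 3*x*y*z - y^2 - z^2 + 2

tr(b a^2) = tr(a) tr(b a) - tr(b) = x*z - y
so tr(a b a^2) = tr(a) tr(b a^2) - tr(b a) = x^2*z - x*y - z
tr(b a b a) = tr(b a) tr(b a) - tr(1) = z^2 - 2
reduce: tr(b a b) = tr(b) tr(a b) - tr(a) = y*z - x
tr(b a b a^2) = tr(a) tr(b a b a) - tr(b a b) = x*z^2 - y*z - x
tr(a b a b a^2) = tr(a) tr(b a b a^2) - tr(b a b a) = x^2*z^2 - x*y*z - x^2 - z^2 + 2
so tr(b a b a b a) = tr(b a) tr(b a b a) - tr(b^-1 a^-1) = z^3 - 3*z
so tr(b a b a b) = tr(b) tr(a b a b) - tr(a b a) = y*z^2 - x*z - y
reduce: tr(a b a b a^2 b) = tr(a) tr(b a b a b a) - tr(b a b a b) = x*z^3 - y*z^2 - 2*x*z + y
so tr(b a b a^2 b^-1 a) = tr(a b a b a^2) tr(b) - tr(a b a b a^2 b) = x^2*y*z^2 - x*y^2*z - x*z^3 - x^2*y + 2*x*z + y
tr(a^-1 b a b a^2 b^-1) = tr(b a b a^2 b^-1) tr(a) - tr(b a b a^2 b^-1 a) = -x^2*y*z^2 + x^3*z + x*y^2*z + x*z^3 - 3*x*z - y
tr(a b a^2 b^-2 a^-1 b) = tr(a^-1 b a b a^2 b^-1) tr(b) - tr(a^-1 b a b a^2) = -x^2*y^2*z^2 + x^3*y*z + x*y^3*z + x*y*z^3 - 3*x*y*z - y^2 - z^2 + 2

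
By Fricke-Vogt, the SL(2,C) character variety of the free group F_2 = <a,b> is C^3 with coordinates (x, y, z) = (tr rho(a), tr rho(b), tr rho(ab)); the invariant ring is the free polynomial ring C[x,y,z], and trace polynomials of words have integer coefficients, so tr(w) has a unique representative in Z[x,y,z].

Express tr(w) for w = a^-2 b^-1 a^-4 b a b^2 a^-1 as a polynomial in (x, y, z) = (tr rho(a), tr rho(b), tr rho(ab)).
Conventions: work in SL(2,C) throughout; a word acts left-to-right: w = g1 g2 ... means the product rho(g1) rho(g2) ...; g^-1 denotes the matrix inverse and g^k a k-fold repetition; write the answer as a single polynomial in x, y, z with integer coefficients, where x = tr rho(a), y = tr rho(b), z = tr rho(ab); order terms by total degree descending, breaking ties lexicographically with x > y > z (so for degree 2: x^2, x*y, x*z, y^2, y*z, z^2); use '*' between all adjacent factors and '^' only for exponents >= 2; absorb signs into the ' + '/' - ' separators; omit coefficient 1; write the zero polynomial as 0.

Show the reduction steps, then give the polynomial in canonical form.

so trace(b a b) = trace(b) * trace(a b) - trace(a) = y*z - x
reduce: trace(b a b^2) = trace(b) * trace(b a b) - trace(b a) = y^2*z - x*y - z
so trace(a b a b) = trace(b a) * trace(b a) - trace(1) = z^2 - 2
trace(a b a) = trace(a) * trace(b a) - trace(b) = x*z - y
so trace(b a b^2 a) = trace(b) * trace(a b a b) - trace(a b a) = y*z^2 - x*z - y
trace(a^-1 b a b^2) = trace(b a b^2) * trace(a) - trace(b a b^2 a) = x*y^2*z - x^2*y - y*z^2 + y
trace(a^-2 b a b^2) = trace(a^-1 b a b^2) * trace(a) - trace(a^-1 b a b^2 a) = x^2*y^2*z - x^3*y - x*y*z^2 - y^2*z + 2*x*y + z
trace(a^-2 b a b^2 a^-1) = trace(a^-2 b a b^2) * trace(a) - trace(a^-2 b a b^2 a) = x^3*y^2*z - x^4*y - x^2*y*z^2 - 2*x*y^2*z + 3*x^2*y + y*z^2 + x*z - y
so trace(a^-2 b a b^2 a^-2) = trace(a^-2 b a b^2 a^-1) * trace(a) - trace(a^-2 b a b^2) = x^4*y^2*z - x^5*y - x^3*y*z^2 - 3*x^2*y^2*z + 4*x^3*y + 2*x*y*z^2 + x^2*z + y^2*z - 3*x*y - z
trace(a^-5 b a b^2) = trace(a^-2 b a b^2 a^-2) * trace(a) - trace(a^-2 b a b^2 a^-1) = x^5*y^2*z - x^6*y - x^4*y*z^2 - 4*x^3*y^2*z + 5*x^4*y + 3*x^2*y*z^2 + x^3*z + 3*x*y^2*z - 6*x^2*y - y*z^2 - 2*x*z + y
trace(a^-4 b a b^2 a^-2) = trace(a^-5 b a b^2) * trace(a) - trace(a^-5 b a b^2 a) = x^6*y^2*z - x^7*y - x^5*y*z^2 - 5*x^4*y^2*z + 6*x^5*y + 4*x^3*y*z^2 + x^4*z + 6*x^2*y^2*z - 10*x^3*y - 3*x*y*z^2 - 3*x^2*z - y^2*z + 4*x*y + z
reduce: trace(b a b^3) = trace(b) * trace(a b^3) - trace(a b^2) = y^3*z - x*y^2 - 2*y*z + x
trace(b a b^3 a) = trace(b) * trace(b a b a b) - trace(b a b a) = y^2*z^2 - x*y*z - y^2 - z^2 + 2
reduce: trace(a^-1 b a b^3) = trace(b a b^3) * trace(a) - trace(b a b^3 a) = x*y^3*z - x^2*y^2 - y^2*z^2 - x*y*z + x^2 + y^2 + z^2 - 2
reduce: trace(b a^-2 b a b^2) = trace(a^-1 b a b^3) * trace(a) - trace(a^-1 b a b^3 a) = x^2*y^3*z - x^3*y^2 - x*y^2*z^2 - x^2*y*z - y^3*z + x^3 + 2*x*y^2 + x*z^2 + 2*y*z - 3*x
trace(b^2) = trace(b) * trace(b) - trace(1) = y^2 - 2
reduce: trace(a b^2 a) = trace(a) * trace(b^2 a) - trace(b^2) = x*y*z - x^2 - y^2 + 2
trace(b a b^2 a b) = trace(b) * trace(a b^2 a b) - trace(a b^2 a) = y^2*z^2 - 2*x*y*z + x^2 - 2
so trace(a b a b a b) = trace(a b) * trace(a b a b) - trace(a^-1 b^-1) = z^3 - 3*z
trace(a b a b a) = trace(a) * trace(b a b a) - trace(b a b) = x*z^2 - y*z - x
trace(b a b^2 a b a) = trace(b) * trace(a b a b a b) - trace(a b a b a) = y*z^3 - x*z^2 - 2*y*z + x
trace(a^-1 b a b^2 a b) = trace(b a b^2 a b) * trace(a) - trace(b a b^2 a b a) = x*y^2*z^2 - 2*x^2*y*z - y*z^3 + x^3 + x*z^2 + 2*y*z - 3*x
trace(b a^-2 b a b^2 a) = trace(a^-1 b a b^2 a b) * trace(a) - trace(a^-1 b a b^2 a b a) = x^2*y^2*z^2 - 2*x^3*y*z - x*y*z^3 + x^4 + x^2*z^2 - y^2*z^2 + 4*x*y*z - 4*x^2 + 2
so trace(b a b^2 a^-1 b a^-2) = trace(b a^-2 b a b^2) * trace(a) - trace(b a^-2 b a b^2 a) = x^3*y^3*z - x^4*y^2 - 2*x^2*y^2*z^2 + x^3*y*z - x*y^3*z + x*y*z^3 + 2*x^2*y^2 + y^2*z^2 - 2*x*y*z + x^2 - 2
trace(b a b^2 a^-1 b) = trace(b^2 a b^2) * trace(a) - trace(b^2 a b^2 a) = x*y^3*z - x^2*y^2 - y^2*z^2 + 2
reduce: trace(b a b^2 a^-1 b a) = trace(b a b a b^2) * trace(a) - trace(b a b a b^2 a) = x*y^2*z^2 - x^2*y*z - y*z^3 - x*y^2 + 2*y*z + x
reduce: trace(b a b^2 a^-1 b a^-1) = trace(b a b^2 a^-1 b) * trace(a) - trace(b a b^2 a^-1 b a) = x^2*y^3*z - x^3*y^2 - 2*x*y^2*z^2 + x^2*y*z + y*z^3 + x*y^2 - 2*y*z + x
so trace(a^-1 b a b^2 a^-1 b a^-2) = trace(b a b^2 a^-1 b a^-2) * trace(a) - trace(b a b^2 a^-1 b a^-1) = x^4*y^3*z - x^5*y^2 - 2*x^3*y^2*z^2 + x^4*y*z - 2*x^2*y^3*z + x^2*y*z^3 + 3*x^3*y^2 + 3*x*y^2*z^2 - 3*x^2*y*z - y*z^3 + x^3 - x*y^2 + 2*y*z - 3*x
so trace(a^-1 b a^-4 b a b^2) = trace(a^-1 b a b^2 a^-1 b a^-2) * trace(a) - trace(a^-1 b a b^2 a^-1 b a^-1) = x^5*y^3*z - x^6*y^2 - 2*x^4*y^2*z^2 + x^5*y*z - 3*x^3*y^3*z + x^3*y*z^3 + 4*x^4*y^2 + 5*x^2*y^2*z^2 - 4*x^3*y*z + x*y^3*z - 2*x*y*z^3 + x^4 - 3*x^2*y^2 - y^2*z^2 + 4*x*y*z - 4*x^2 + 2
so trace(a^-3 b a b^3) = trace(a^-1 b a b^3 a^-1) * trace(a) - trace(a^-1 b a b^3) = x^3*y^3*z - x^4*y^2 - x^2*y^2*z^2 - x^3*y*z - 2*x*y^3*z + x^4 + 3*x^2*y^2 + x^2*z^2 + y^2*z^2 + 3*x*y*z - 4*x^2 - y^2 - z^2 + 2
so trace(b a^-4 b a b^2) = trace(a^-3 b a b^3) * trace(a) - trace(a^-3 b a b^3 a) = x^4*y^3*z - x^5*y^2 - x^3*y^2*z^2 - x^4*y*z - 3*x^2*y^3*z + x^5 + 4*x^3*y^2 + x^3*z^2 + 2*x*y^2*z^2 + 4*x^2*y*z + y^3*z - 5*x^3 - 3*x*y^2 - 2*x*z^2 - 2*y*z + 5*x
reduce: trace(a^-4 b a b^2 a^-2 b) = trace(a^-1 b a^-4 b a b^2) * trace(a) - trace(a^-1 b a^-4 b a b^2 a) = x^6*y^3*z - x^7*y^2 - 2*x^5*y^2*z^2 + x^6*y*z - 4*x^4*y^3*z + x^4*y*z^3 + 5*x^5*y^2 + 6*x^3*y^2*z^2 - 3*x^4*y*z + 4*x^2*y^3*z - 2*x^2*y*z^3 - 7*x^3*y^2 - x^3*z^2 - 3*x*y^2*z^2 - y^3*z + x^3 + 3*x*y^2 + 2*x*z^2 + 2*y*z - 3*x
trace(a^-2 b^-1 a^-4 b a b^2) = trace(a^-4 b a b^2 a^-2) * trace(b) - trace(a^-4 b a b^2 a^-2 b) = x^5*y^2*z^2 - x^6*y*z - x^4*y^3*z - x^4*y*z^3 + x^5*y^2 - 2*x^3*y^2*z^2 + 4*x^4*y*z + 2*x^2*y^3*z + 2*x^2*y*z^3 - 3*x^3*y^2 + x^3*z^2 - 3*x^2*y*z - x^3 + x*y^2 - 2*x*z^2 - y*z + 3*x
trace(b a b^2 a^-1 b^-1 a^-2) = trace(a^-2 b a b^2 a^-1) * trace(b) - trace(a^-2 b a b^2 a^-1 b) = x^2*y^2*z^2 - x^3*y*z - x*y^3*z - x*y*z^3 + x^2*y^2 + 3*x*y*z - x^2 - y^2 + 2
trace(b a b^2 a^-1 b^-1 a^-1) = trace(a^-1 b a b^2 a^-1) * trace(b) - trace(a^-1 b a b^2 a^-1 b) = x*y^2*z^2 - x^2*y*z - y^3*z - y*z^3 + x*y^2 + 3*y*z - x
trace(a^-1 b a b^2 a^-1 b^-1 a^-2) = trace(b a b^2 a^-1 b^-1 a^-2) * trace(a) - trace(b a b^2 a^-1 b^-1 a^-1) = x^3*y^2*z^2 - x^4*y*z - x^2*y^3*z - x^2*y*z^3 + x^3*y^2 - x*y^2*z^2 + 4*x^2*y*z + y^3*z + y*z^3 - x^3 - 2*x*y^2 - 3*y*z + 3*x
trace(a^-1 b^-1 a^-4 b a b^2) = trace(a^-1 b a b^2 a^-1 b^-1 a^-2) * trace(a) - trace(a^-1 b a b^2 a^-1 b^-1 a^-1) = x^4*y^2*z^2 - x^5*y*z - x^3*y^3*z - x^3*y*z^3 + x^4*y^2 - 2*x^2*y^2*z^2 + 5*x^3*y*z + 2*x*y^3*z + 2*x*y*z^3 - x^4 - 3*x^2*y^2 - 6*x*y*z + 4*x^2 + y^2 - 2
so trace(a^-2 b^-1 a^-4 b a b^2 a^-1) = trace(a^-2 b^-1 a^-4 b a b^2) * trace(a) - trace(a^-2 b^-1 a^-4 b a b^2 a) = x^6*y^2*z^2 - x^7*y*z - x^5*y^3*z - x^5*y*z^3 + x^6*y^2 - 3*x^4*y^2*z^2 + 5*x^5*y*z + 3*x^3*y^3*z + 3*x^3*y*z^3 - 4*x^4*y^2 + x^4*z^2 + 2*x^2*y^2*z^2 - 8*x^3*y*z - 2*x*y^3*z - 2*x*y*z^3 + 4*x^2*y^2 - 2*x^2*z^2 + 5*x*y*z - x^2 - y^2 + 2

x^6*y^2*z^2 - x^7*y*z - x^5*y^3*z - x^5*y*z^3 + x^6*y^2 - 3*x^4*y^2*z^2 + 5*x^5*y*z + 3*x^3*y^3*z + 3*x^3*y*z^3 - 4*x^4*y^2 + x^4*z^2 + 2*x^2*y^2*z^2 - 8*x^3*y*z - 2*x*y^3*z - 2*x*y*z^3 + 4*x^2*y^2 - 2*x^2*z^2 + 5*x*y*z - x^2 - y^2 + 2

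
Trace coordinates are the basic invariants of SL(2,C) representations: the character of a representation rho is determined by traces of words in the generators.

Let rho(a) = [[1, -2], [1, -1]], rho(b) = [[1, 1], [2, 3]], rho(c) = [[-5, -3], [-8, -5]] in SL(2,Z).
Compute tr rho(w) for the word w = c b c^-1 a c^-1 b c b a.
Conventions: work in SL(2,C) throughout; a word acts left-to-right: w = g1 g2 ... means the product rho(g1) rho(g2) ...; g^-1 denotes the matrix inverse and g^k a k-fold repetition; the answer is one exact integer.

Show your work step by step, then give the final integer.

-40842

rho(c) = [[-5, -3], [-8, -5]]
... * rho(b) = [[1, 1], [2, 3]]  ->  [[-11, -14], [-18, -23]]
... * rho(c^-1) = [[-5, 3], [8, -5]]  ->  [[-57, 37], [-94, 61]]
... * rho(a) = [[1, -2], [1, -1]]  ->  [[-20, 77], [-33, 127]]
... * rho(c^-1) = [[-5, 3], [8, -5]]  ->  [[716, -445], [1181, -734]]
... * rho(b) = [[1, 1], [2, 3]]  ->  [[-174, -619], [-287, -1021]]
... * rho(c) = [[-5, -3], [-8, -5]]  ->  [[5822, 3617], [9603, 5966]]
... * rho(b) = [[1, 1], [2, 3]]  ->  [[13056, 16673], [21535, 27501]]
... * rho(a) = [[1, -2], [1, -1]]  ->  [[29729, -42785], [49036, -70571]]
tr = 29729 + -70571 = -40842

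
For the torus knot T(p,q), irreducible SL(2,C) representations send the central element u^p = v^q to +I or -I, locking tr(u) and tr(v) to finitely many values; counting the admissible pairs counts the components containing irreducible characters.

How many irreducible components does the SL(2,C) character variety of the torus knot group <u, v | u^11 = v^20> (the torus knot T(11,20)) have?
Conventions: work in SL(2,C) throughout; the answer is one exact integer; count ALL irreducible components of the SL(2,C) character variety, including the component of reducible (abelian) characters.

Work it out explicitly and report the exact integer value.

Gamma = < u, v | u^11 = v^20 > (torus knot T(11,20)); the central element u^11 = v^20 acts as +I or -I in any irreducible SL(2,C) representation.
So on each irreducible component the traces are pinned: tr(u) = 2*cos(pi*alpha/11) with 1 <= alpha <= 10, tr(v) = 2*cos(pi*beta/20) with 1 <= beta <= 19.
The two central values (-1)^alpha I and (-1)^beta I must be the same matrix, so alpha and beta share a parity.
Enumerate parity-matched pairs: 5*10 odd-odd plus 5*9 even-even gives 95.
components with irreducible characters: 95; plus the single component of reducible (abelian) characters: total 96.

96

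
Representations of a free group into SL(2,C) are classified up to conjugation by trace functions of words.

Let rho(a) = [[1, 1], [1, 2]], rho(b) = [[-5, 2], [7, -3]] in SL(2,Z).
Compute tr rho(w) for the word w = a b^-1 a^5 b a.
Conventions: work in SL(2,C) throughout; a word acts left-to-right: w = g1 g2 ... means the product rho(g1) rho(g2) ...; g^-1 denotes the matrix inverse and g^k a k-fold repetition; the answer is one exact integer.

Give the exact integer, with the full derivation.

rho(a) = [[1, 1], [1, 2]]
... * rho(b^-1) = [[-3, -2], [-7, -5]]  ->  [[-10, -7], [-17, -12]]
... * rho(a) = [[1, 1], [1, 2]]  ->  [[-17, -24], [-29, -41]]
... * rho(a) = [[1, 1], [1, 2]]  ->  [[-41, -65], [-70, -111]]
... * rho(a) = [[1, 1], [1, 2]]  ->  [[-106, -171], [-181, -292]]
... * rho(a) = [[1, 1], [1, 2]]  ->  [[-277, -448], [-473, -765]]
... * rho(a) = [[1, 1], [1, 2]]  ->  [[-725, -1173], [-1238, -2003]]
... * rho(b) = [[-5, 2], [7, -3]]  ->  [[-4586, 2069], [-7831, 3533]]
... * rho(a) = [[1, 1], [1, 2]]  ->  [[-2517, -448], [-4298, -765]]
tr = -2517 + -765 = -3282

-3282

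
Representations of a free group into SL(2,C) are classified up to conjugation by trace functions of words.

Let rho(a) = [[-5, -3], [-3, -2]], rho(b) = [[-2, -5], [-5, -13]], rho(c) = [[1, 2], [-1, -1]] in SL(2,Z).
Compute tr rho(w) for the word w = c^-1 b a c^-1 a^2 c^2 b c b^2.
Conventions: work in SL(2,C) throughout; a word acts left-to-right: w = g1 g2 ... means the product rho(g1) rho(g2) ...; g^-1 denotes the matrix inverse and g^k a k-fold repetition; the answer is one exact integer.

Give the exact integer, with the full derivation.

1400022

rho(c^-1) = [[-1, -2], [1, 1]]
... * rho(b) = [[-2, -5], [-5, -13]]  ->  [[12, 31], [-7, -18]]
... * rho(a) = [[-5, -3], [-3, -2]]  ->  [[-153, -98], [89, 57]]
... * rho(c^-1) = [[-1, -2], [1, 1]]  ->  [[55, 208], [-32, -121]]
... * rho(a) = [[-5, -3], [-3, -2]]  ->  [[-899, -581], [523, 338]]
... * rho(a) = [[-5, -3], [-3, -2]]  ->  [[6238, 3859], [-3629, -2245]]
... * rho(c) = [[1, 2], [-1, -1]]  ->  [[2379, 8617], [-1384, -5013]]
... * rho(c) = [[1, 2], [-1, -1]]  ->  [[-6238, -3859], [3629, 2245]]
... * rho(b) = [[-2, -5], [-5, -13]]  ->  [[31771, 81357], [-18483, -47330]]
... * rho(c) = [[1, 2], [-1, -1]]  ->  [[-49586, -17815], [28847, 10364]]
... * rho(b) = [[-2, -5], [-5, -13]]  ->  [[188247, 479525], [-109514, -278967]]
... * rho(b) = [[-2, -5], [-5, -13]]  ->  [[-2774119, -7175060], [1613863, 4174141]]
tr = -2774119 + 4174141 = 1400022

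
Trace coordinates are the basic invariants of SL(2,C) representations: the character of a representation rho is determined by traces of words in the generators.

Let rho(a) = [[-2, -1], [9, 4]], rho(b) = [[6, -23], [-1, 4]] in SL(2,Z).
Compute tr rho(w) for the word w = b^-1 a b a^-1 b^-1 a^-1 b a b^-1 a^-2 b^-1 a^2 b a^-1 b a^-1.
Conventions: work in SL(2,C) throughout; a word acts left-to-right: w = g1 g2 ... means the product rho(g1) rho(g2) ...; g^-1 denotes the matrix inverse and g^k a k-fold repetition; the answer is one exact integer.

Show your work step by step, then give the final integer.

rho(b^-1) = [[4, 23], [1, 6]]
... * rho(a) = [[-2, -1], [9, 4]]  ->  [[199, 88], [52, 23]]
... * rho(b) = [[6, -23], [-1, 4]]  ->  [[1106, -4225], [289, -1104]]
... * rho(a^-1) = [[4, 1], [-9, -2]]  ->  [[42449, 9556], [11092, 2497]]
... * rho(b^-1) = [[4, 23], [1, 6]]  ->  [[179352, 1033663], [46865, 270098]]
... * rho(a^-1) = [[4, 1], [-9, -2]]  ->  [[-8585559, -1887974], [-2243422, -493331]]
... * rho(b) = [[6, -23], [-1, 4]]  ->  [[-49625380, 189915961], [-12967201, 49625382]]
... * rho(a) = [[-2, -1], [9, 4]]  ->  [[1808494409, 809289224], [472562840, 211468729]]
... * rho(b^-1) = [[4, 23], [1, 6]]  ->  [[8043266860, 46451106751], [2101720089, 12137757694]]
... * rho(a^-1) = [[4, 1], [-9, -2]]  ->  [[-385886893319, -84858946642], [-100832938890, -22173795299]]
... * rho(a^-1) = [[4, 1], [-9, -2]]  ->  [[-779817053498, -216169000035], [-203767597869, -56485348292]]
... * rho(b^-1) = [[4, 23], [1, 6]]  ->  [[-3335437214027, -19232806230664], [-871555739768, -5025566840739]]
... * rho(a) = [[-2, -1], [9, 4]]  ->  [[-166424381647922, -73595787708629], [-43486990087115, -19230711623188]]
... * rho(a) = [[-2, -1], [9, 4]]  ->  [[-329513326081817, -127958769186594], [-86102424434462, -33435856405637]]
... * rho(b) = [[6, -23], [-1, 4]]  ->  [[-1849121187304308, 7066971423135415], [-483178690201135, 1846612336370078]]
... * rho(a^-1) = [[4, 1], [-9, -2]]  ->  [[-70999227557435967, -15983064033575138], [-18552225788135242, -4176403362941291]]
... * rho(b) = [[6, -23], [-1, 4]]  ->  [[-410012301311040664, 1569049977686726689], [-107136951365870161, 409995579675345402]]
... * rho(a^-1) = [[4, 1], [-9, -2]]  ->  [[-15761499004424702857, -3548112256684494042], [-4118508022541589262, -927128110716560965]]
tr = -15761499004424702857 + -927128110716560965 = -16688627115141263822

-16688627115141263822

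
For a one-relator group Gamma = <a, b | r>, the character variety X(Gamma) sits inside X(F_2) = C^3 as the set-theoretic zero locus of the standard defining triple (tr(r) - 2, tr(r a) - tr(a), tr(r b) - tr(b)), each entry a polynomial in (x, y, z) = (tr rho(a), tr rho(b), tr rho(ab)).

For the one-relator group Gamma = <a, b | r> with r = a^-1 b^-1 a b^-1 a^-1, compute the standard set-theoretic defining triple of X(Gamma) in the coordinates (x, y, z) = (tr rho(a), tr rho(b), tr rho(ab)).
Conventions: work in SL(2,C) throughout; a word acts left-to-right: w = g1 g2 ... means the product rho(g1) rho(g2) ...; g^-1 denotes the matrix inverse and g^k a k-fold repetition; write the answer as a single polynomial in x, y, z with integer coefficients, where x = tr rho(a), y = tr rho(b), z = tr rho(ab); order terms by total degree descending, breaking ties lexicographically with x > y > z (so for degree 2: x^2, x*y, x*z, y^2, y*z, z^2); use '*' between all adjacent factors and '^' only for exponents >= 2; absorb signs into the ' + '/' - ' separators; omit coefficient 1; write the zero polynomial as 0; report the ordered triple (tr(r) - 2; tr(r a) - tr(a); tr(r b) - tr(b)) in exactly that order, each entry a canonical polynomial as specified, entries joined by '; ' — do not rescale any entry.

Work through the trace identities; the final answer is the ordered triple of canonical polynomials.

next, tr(a^-1) = tr(a) = x
and tr(a^-1 b) = tr(b) * tr(a) - tr(b a) = x*y - z
tr(b^-1 a^-1) = tr(a^-1) * tr(b) - tr(a^-1 b) = z
and tr(b a b) = tr(b) * tr(a b) - tr(a) = y*z - x
tr(b a b a) = tr(a b) * tr(a b) - tr(1) = z^2 - 2
next, tr(a^-1 b a b) = tr(b a b) * tr(a) - tr(b a b a) = x*y*z - x^2 - z^2 + 2
tr(b a b^-1 a^-1) = tr(a^-1 b a) * tr(b) - tr(a^-1 b a b) = -x*y*z + x^2 + y^2 + z^2 - 2
next, tr(a b^-1 a^-2 b) = tr(b a b^-1 a^-1) * tr(a) - tr(b a b^-1) = -x^2*y*z + x^3 + x*y^2 + x*z^2 - 3*x
tr(a^-1 b^-1 a b^-1 a^-1) = tr(a b^-1 a^-2) * tr(b) - tr(a b^-1 a^-2 b) = x^2*y*z - x^3 - x*y^2 - x*z^2 + y*z + 3*x
next, tr(b^2) = tr(b) * tr(b) - tr(1)  (reduce the b square) = y^2 - 2
next, tr(b^2 a b) = tr(b) * tr(b a b) - tr(b a)  (reduce the b square) = y^2*z - x*y - z
and tr(a b a) = tr(a) * tr(b a) - tr(b)  (reduce the a square) = x*z - y
and tr(b^2 a b a) = tr(b) * tr(a b a b) - tr(a b a)  (reduce the b square) = y*z^2 - x*z - y
tr(a^-1 b^2 a b) = tr(b^2 a b) * tr(a) - tr(b^2 a b a)  (eliminate a^-1) = x*y^2*z - x^2*y - y*z^2 + y
and tr(b a b^-1 a^-1 b) = tr(a^-1 b^2 a) * tr(b) - tr(a^-1 b^2 a b)  (eliminate b^-1) = -x*y^2*z + x^2*y + y^3 + y*z^2 - 3*y
next, tr(b a b a b a) = tr(a b a b) * tr(a b) - tr(b a)  (split on a) = z^3 - 3*z
and tr(a^-1 b a b a b) = tr(b a b a b) * tr(a) - tr(b a b a b a)  (eliminate a^-1) = x*y*z^2 - x^2*z - z^3 - x*y + 3*z
tr(b a b^-1 a^-1 b a) = tr(a^-1 b a b a) * tr(b) - tr(a^-1 b a b a b)  (eliminate b^-1) = -x*y*z^2 + x^2*z + y^2*z + z^3 - 3*z
tr(a b^-1 a^-1 b a^-1 b) = tr(b a b^-1 a^-1 b) * tr(a) - tr(b a b^-1 a^-1 b a)  (eliminate a^-1) = -x^2*y^2*z + x^3*y + x*y^3 + 2*x*y*z^2 - x^2*z - y^2*z - z^3 - 3*x*y + 3*z
and tr(a^-1 b^-1 a b^-1 a^-1 b) = tr(a b^-1 a^-1 b a^-1) * tr(b) - tr(a b^-1 a^-1 b a^-1 b)  (eliminate b^-1) = x^2*y^2*z - x^3*y - x*y^3 - 2*x*y*z^2 + x^2*z + y^2*z + z^3 + 4*x*y - 3*z
assemble the triple (tr(r) - 2; tr(r a) - x; tr(r b) - y)

x^2*y*z - x^3 - x*y^2 - x*z^2 + y*z + 3*x - 2; x*y*z - x^2 - z^2 - x + 2; x^2*y^2*z - x^3*y - x*y^3 - 2*x*y*z^2 + x^2*z + y^2*z + z^3 + 4*x*y - y - 3*z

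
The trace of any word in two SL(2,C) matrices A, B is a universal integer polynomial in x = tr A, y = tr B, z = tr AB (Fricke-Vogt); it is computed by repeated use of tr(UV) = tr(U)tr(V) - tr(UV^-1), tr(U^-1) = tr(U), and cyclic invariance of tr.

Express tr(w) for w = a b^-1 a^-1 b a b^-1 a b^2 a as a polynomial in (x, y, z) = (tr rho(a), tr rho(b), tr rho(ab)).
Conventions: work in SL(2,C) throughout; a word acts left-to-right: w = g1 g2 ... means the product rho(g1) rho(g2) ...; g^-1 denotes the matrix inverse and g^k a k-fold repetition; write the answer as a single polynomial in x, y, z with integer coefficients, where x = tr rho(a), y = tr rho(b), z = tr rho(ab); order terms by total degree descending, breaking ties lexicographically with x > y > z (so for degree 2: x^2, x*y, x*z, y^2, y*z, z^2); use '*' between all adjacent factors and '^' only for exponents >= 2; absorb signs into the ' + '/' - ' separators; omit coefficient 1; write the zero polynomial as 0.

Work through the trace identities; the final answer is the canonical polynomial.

-x^3*y^3*z^2 + 2*x^4*y^2*z + 2*x^2*y^4*z + 2*x^2*y^2*z^3 - x^5*y - 2*x^3*y^3 - 3*x^3*y*z^2 - x*y^5 - 2*x*y^3*z^2 - x*y*z^4 + x^4*z - 5*x^2*y^2*z + x^2*z^3 + 6*x^3*y + 6*x*y^3 + 7*x*y*z^2 - 4*x^2*z - y^2*z - z^3 - 9*x*y + 3*z

and tr(b a b a) = tr(a b) * tr(a b) - tr(1)  (split on a) = z^2 - 2
tr(b a b) = tr(b) * tr(a b) - tr(a)  (reduce the b square) = y*z - x
tr(a b a^2 b) = tr(a) * tr(b a b a) - tr(b a b)  (reduce the a square) = x*z^2 - y*z - x
tr(a b a) = tr(a) * tr(b a) - tr(b)  (reduce the a square) = x*z - y
tr(a b a^2) = tr(a) * tr(a b a) - tr(a b)  (reduce the a square) = x^2*z - x*y - z
next, tr(a b^2 a b a) = tr(b) * tr(a b a^2 b) - tr(a b a^2)  (reduce the b square) = x*y*z^2 - x^2*z - y^2*z + z
tr(a b a b a b) = tr(a b a b) * tr(a b) - tr(b a)  (split on a) = z^3 - 3*z
and tr(a b^2 a b a b) = tr(b) * tr(a b a b a b) - tr(a b a b a)  (reduce the b square) = y*z^3 - x*z^2 - 2*y*z + x
tr(b a b^-1 a b^2 a) = tr(a b^2 a b a) * tr(b) - tr(a b^2 a b a b)  (eliminate b^-1) = x*y^2*z^2 - x^2*y*z - y^3*z - y*z^3 + x*z^2 + 3*y*z - x
and tr(b^2) = tr(b) * tr(b) - tr(1)  (reduce the b square) = y^2 - 2
tr(b a^2 b) = tr(a) * tr(b^2 a) - tr(b^2)  (reduce the a square) = x*y*z - x^2 - y^2 + 2
next, tr(a^2 b a^2 b) = tr(a) * tr(b a^2 b a) - tr(b a^2 b)  (reduce the a square) = x^2*z^2 - 2*x*y*z + y^2 - 2
next, tr(a^2 b a^2) = tr(a) * tr(a^2 b a) - tr(a^2 b)  (reduce the a square) = x^3*z - x^2*y - 2*x*z + y
tr(a^2 b^2 a^2 b) = tr(b) * tr(a^2 b a^2 b) - tr(a^2 b a^2)  (reduce the b square) = x^2*y*z^2 - x^3*z - 2*x*y^2*z + x^2*y + y^3 + 2*x*z - 3*y
tr(a^2) = tr(a) * tr(a) - tr(1)  (reduce the a square) = x^2 - 2
tr(a^3) = tr(a) * tr(a^2) - tr(a)  (reduce the a square) = x^3 - 3*x
and tr(a b^2 a^2) = tr(b) * tr(a^3 b) - tr(a^3)  (reduce the b square) = x^2*y*z - x^3 - x*y^2 - y*z + 3*x
tr(a^2 b^2 a^2) = tr(a) * tr(a b^2 a^2) - tr(a b^2 a)  (reduce the a square) = x^3*y*z - x^4 - x^2*y^2 - 2*x*y*z + 4*x^2 + y^2 - 2
next, tr(b a^2 b^2 a^2 b) = tr(b) * tr(a^2 b^2 a^2 b) - tr(a^2 b^2 a^2)  (reduce the b square) = x^2*y^2*z^2 - 2*x^3*y*z - 2*x*y^3*z + x^4 + 2*x^2*y^2 + y^4 + 4*x*y*z - 4*x^2 - 4*y^2 + 2
tr(a b a b^2) = tr(b) * tr(a b a b) - tr(a b a)  (reduce the b square) = y*z^2 - x*z - y
and tr(b^2 a b a b) = tr(b) * tr(a b a b^2) - tr(a b a b)  (reduce the b square) = y^2*z^2 - x*y*z - y^2 - z^2 + 2
and tr(b a b a^2 b^2 a) = tr(a) * tr(b^2 a b a b a) - tr(b^2 a b a b)  (reduce the a square) = x*y*z^3 - x^2*z^2 - y^2*z^2 - x*y*z + x^2 + y^2 + z^2 - 2
next, tr(b^2 a b) = tr(b) * tr(a b^2) - tr(a b)  (reduce the b square) = y^2*z - x*y - z
tr(b^3 a b) = tr(b) * tr(b^2 a b) - tr(b^2 a)  (reduce the b square) = y^3*z - x*y^2 - 2*y*z + x
next, tr(b a b a^2 b^2) = tr(a) * tr(b^3 a b a) - tr(b^3 a b)  (reduce the a square) = x*y^2*z^2 - x^2*y*z - y^3*z - x*z^2 + 2*y*z + x
tr(b a^2 b^2 a^2 b a) = tr(a) * tr(b a b a^2 b^2 a) - tr(b a b a^2 b^2)  (reduce the a square) = x^2*y*z^3 - x^3*z^2 - 2*x*y^2*z^2 + y^3*z + x^3 + x*y^2 + 2*x*z^2 - 2*y*z - 3*x
and tr(a b^2 a^2 b a^-1 b a) = tr(b a^2 b^2 a^2 b) * tr(a) - tr(b a^2 b^2 a^2 b a)  (eliminate a^-1) = x^3*y^2*z^2 - 2*x^4*y*z - 2*x^2*y^3*z - x^2*y*z^3 + x^5 + 2*x^3*y^2 + x^3*z^2 + x*y^4 + 2*x*y^2*z^2 + 4*x^2*y*z - y^3*z - 5*x^3 - 5*x*y^2 - 2*x*z^2 + 2*y*z + 5*x
next, tr(a^2 b^2 a b a) = tr(a) * tr(a b^2 a b a) - tr(a b^2 a b)  (reduce the a square) = x^2*y*z^2 - x^3*z - x*y^2*z - y*z^2 + 2*x*z + y
next, tr(b a b a b^2 a^2 b) = tr(b) * tr(a^2 b^2 a b a b) - tr(a^2 b^2 a b a)  (reduce the b square) = x*y^2*z^3 - 2*x^2*y*z^2 - y^3*z^2 + x^3*z + x^2*y + y^3 + 2*y*z^2 - 2*x*z - 3*y
tr(a b a b a b a b) = tr(a b a b) * tr(a b a b) - tr(1)  (split on a) = z^4 - 4*z^2 + 2
tr(a b a b a b a) = tr(a) * tr(b a b a b a) - tr(b a b a b)  (reduce the a square) = x*z^3 - y*z^2 - 2*x*z + y
tr(b a b a b a b^2 a) = tr(b) * tr(a b a b a b a b) - tr(a b a b a b a)  (reduce the b square) = y*z^4 - x*z^3 - 3*y*z^2 + 2*x*z + y
tr(b a b a b a b^2) = tr(b) * tr(b a b a b a b) - tr(b a b a b a)  (reduce the b square) = y^2*z^3 - x*y*z^2 - 2*y^2*z - z^3 + x*y + 3*z
tr(b a b a b^2 a^2 b a) = tr(a) * tr(b a b a b a b^2 a) - tr(b a b a b a b^2)  (reduce the a square) = x*y*z^4 - x^2*z^3 - y^2*z^3 - 2*x*y*z^2 + 2*x^2*z + 2*y^2*z + z^3 - 3*z
and tr(a b^2 a^2 b a^-1 b a b) = tr(b a b a b^2 a^2 b) * tr(a) - tr(b a b a b^2 a^2 b a)  (eliminate a^-1) = x^2*y^2*z^3 - 2*x^3*y*z^2 - x*y^3*z^2 - x*y*z^4 + x^4*z + x^2*z^3 + y^2*z^3 + x^3*y + x*y^3 + 4*x*y*z^2 - 4*x^2*z - 2*y^2*z - z^3 - 3*x*y + 3*z
and tr(a^-1 b a b^-1 a b^2 a^2 b) = tr(a b^2 a^2 b a^-1 b a) * tr(b) - tr(a b^2 a^2 b a^-1 b a b)  (eliminate b^-1) = x^3*y^3*z^2 - 2*x^4*y^2*z - 2*x^2*y^4*z - 2*x^2*y^2*z^3 + x^5*y + 2*x^3*y^3 + 3*x^3*y*z^2 + x*y^5 + 3*x*y^3*z^2 + x*y*z^4 - x^4*z + 4*x^2*y^2*z - x^2*z^3 - y^4*z - y^2*z^3 - 6*x^3*y - 6*x*y^3 - 6*x*y*z^2 + 4*x^2*z + 4*y^2*z + z^3 + 8*x*y - 3*z
tr(a b^-1 a^-1 b a b^-1 a b^2 a) = tr(a^-1 b a b^-1 a b^2 a^2) * tr(b) - tr(a^-1 b a b^-1 a b^2 a^2 b)  (eliminate b^-1) = -x^3*y^3*z^2 + 2*x^4*y^2*z + 2*x^2*y^4*z + 2*x^2*y^2*z^3 - x^5*y - 2*x^3*y^3 - 3*x^3*y*z^2 - x*y^5 - 2*x*y^3*z^2 - x*y*z^4 + x^4*z - 5*x^2*y^2*z + x^2*z^3 + 6*x^3*y + 6*x*y^3 + 7*x*y*z^2 - 4*x^2*z - y^2*z - z^3 - 9*x*y + 3*z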